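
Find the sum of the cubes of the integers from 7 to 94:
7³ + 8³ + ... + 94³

Use ∑_{k=1}^{n} k³ = [n(n+1)/2]², then subtract the first 6 terms.
∑_{k=1}^{94} k³ = [94×95/2]² = 4465² = 19936225
∑_{k=1}^{6} k³ = [6×7/2]² = 21² = 441
∑_{k=7}^{94} k³ = 19936225 - 441 = 19935784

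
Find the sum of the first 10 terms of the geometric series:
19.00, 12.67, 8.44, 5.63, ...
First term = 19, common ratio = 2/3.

Sₙ = a(1 - rⁿ) / (1 - r)
S_10 = 19(1 - (2/3)^10) / (1 - (2/3))
S_10 = 19(1 - (1024/59049)) / (1/3)
S_10 = 1102475/19683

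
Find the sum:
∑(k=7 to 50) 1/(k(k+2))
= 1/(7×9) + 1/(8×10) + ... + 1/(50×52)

Partial fractions: 1/(k(k+2)) = (1/2)[1/k - 1/(k+2)]
Telescoping leaves the first two and last two terms:
= (1/2)[1/7 + 1/8 - 1/51 - 1/52]
= 8503/74256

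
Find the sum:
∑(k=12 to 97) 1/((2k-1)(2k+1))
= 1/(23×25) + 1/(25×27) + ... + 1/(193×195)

Partial fractions: 1/((2k-1)(2k+1)) = (1/2)[1/(2k-1) - 1/(2k+1)]
The series telescopes:
= (1/2)[1/23 - 1/195]
= 86/4485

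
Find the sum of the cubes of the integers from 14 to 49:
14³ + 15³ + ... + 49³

Use ∑_{k=1}^{n} k³ = [n(n+1)/2]², then subtract the first 13 terms.
∑_{k=1}^{49} k³ = [49×50/2]² = 1225² = 1500625
∑_{k=1}^{13} k³ = [13×14/2]² = 91² = 8281
∑_{k=14}^{49} k³ = 1500625 - 8281 = 1492344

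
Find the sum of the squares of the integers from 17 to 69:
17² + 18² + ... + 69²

Use ∑_{k=1}^{n} k² = n(n+1)(2n+1)/6, then subtract the first 16 terms.
∑_{k=1}^{69} k² = 69×70×139/6 = 111895
∑_{k=1}^{16} k² = 16×17×33/6 = 1496
∑_{k=17}^{69} k² = 111895 - 1496 = 110399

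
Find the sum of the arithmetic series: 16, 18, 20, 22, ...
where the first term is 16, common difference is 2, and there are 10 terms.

Sₙ = n/2 × (first + last)
Last term = a + (n-1)d = 16 + (10-1)×2 = 34
S_10 = 10/2 × (16 + 34)
S_10 = 10/2 × 50 = 250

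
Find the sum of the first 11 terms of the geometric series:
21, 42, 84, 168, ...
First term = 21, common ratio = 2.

Sₙ = a(1 - rⁿ) / (1 - r)
S_11 = 21(1 - 2^11) / (1 - 2)
S_11 = 21(1 - 2048) / (-1)
S_11 = 42987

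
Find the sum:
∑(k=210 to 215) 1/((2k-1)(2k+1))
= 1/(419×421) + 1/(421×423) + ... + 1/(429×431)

Partial fractions: 1/((2k-1)(2k+1)) = (1/2)[1/(2k-1) - 1/(2k+1)]
The series telescopes:
= (1/2)[1/419 - 1/431]
= 6/180589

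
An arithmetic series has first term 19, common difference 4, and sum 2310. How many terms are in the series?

Using S = n/2 × [2a + (n-1)d]
2310 = n/2 × [2(19) + (n-1)(4)]
2310 = n/2 × [38 + 4n - 4]
4620 = n × [34 + 4n]
4n² + (34)n - 4620 = 0
Discriminant: Δ = (34)² - 4(4)(-4620) = 1156 + 73920 = 75076
√Δ = 274
n = [-(34) + √Δ] / (2·4) = (-34 + 274) / 8 = 240 / 8 = 30
(The negative root is discarded since n must be a positive integer.)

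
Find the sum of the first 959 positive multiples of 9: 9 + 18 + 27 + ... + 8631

Factor out 9: = 9(1 + 2 + ... + 959) = 9 × n(n+1)/2
= 9 × 959×960/2
= 9 × 460320
= 4142880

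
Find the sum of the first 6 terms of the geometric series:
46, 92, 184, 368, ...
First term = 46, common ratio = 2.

Sₙ = a(1 - rⁿ) / (1 - r)
S_6 = 46(1 - 2^6) / (1 - 2)
S_6 = 46(1 - 64) / (-1)
S_6 = 2898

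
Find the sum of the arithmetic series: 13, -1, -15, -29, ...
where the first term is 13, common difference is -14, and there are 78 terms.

Sₙ = n/2 × (first + last)
Last term = a + (n-1)d = 13 + (78-1)×(-14) = -1065
S_78 = 78/2 × (13 + (-1065))
S_78 = 78/2 × (-1052) = -41028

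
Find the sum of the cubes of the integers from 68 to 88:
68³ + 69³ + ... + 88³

Use ∑_{k=1}^{n} k³ = [n(n+1)/2]², then subtract the first 67 terms.
∑_{k=1}^{88} k³ = [88×89/2]² = 3916² = 15335056
∑_{k=1}^{67} k³ = [67×68/2]² = 2278² = 5189284
∑_{k=68}^{88} k³ = 15335056 - 5189284 = 10145772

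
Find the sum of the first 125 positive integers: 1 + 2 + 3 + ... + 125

Formula: ∑k = n(n+1)/2
= 125×126/2
= 15750/2
= 7875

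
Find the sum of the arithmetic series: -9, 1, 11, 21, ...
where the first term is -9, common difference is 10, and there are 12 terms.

Sₙ = n/2 × (first + last)
Last term = a + (n-1)d = -9 + (12-1)×10 = 101
S_12 = 12/2 × (-9 + 101)
S_12 = 12/2 × 92 = 552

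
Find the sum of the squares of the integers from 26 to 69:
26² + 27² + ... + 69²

Use ∑_{k=1}^{n} k² = n(n+1)(2n+1)/6, then subtract the first 25 terms.
∑_{k=1}^{69} k² = 69×70×139/6 = 111895
∑_{k=1}^{25} k² = 25×26×51/6 = 5525
∑_{k=26}^{69} k² = 111895 - 5525 = 106370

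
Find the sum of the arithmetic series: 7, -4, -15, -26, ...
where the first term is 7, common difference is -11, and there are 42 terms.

Sₙ = n/2 × (first + last)
Last term = a + (n-1)d = 7 + (42-1)×(-11) = -444
S_42 = 42/2 × (7 + (-444))
S_42 = 42/2 × (-437) = -9177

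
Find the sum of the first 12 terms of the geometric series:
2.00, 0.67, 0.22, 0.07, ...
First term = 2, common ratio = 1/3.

Sₙ = a(1 - rⁿ) / (1 - r)
S_12 = 2(1 - (1/3)^12) / (1 - (1/3))
S_12 = 2(1 - (1/531441)) / (2/3)
S_12 = 531440/177147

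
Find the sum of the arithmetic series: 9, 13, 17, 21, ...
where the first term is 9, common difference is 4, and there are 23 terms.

Sₙ = n/2 × (first + last)
Last term = a + (n-1)d = 9 + (23-1)×4 = 97
S_23 = 23/2 × (9 + 97)
S_23 = 23/2 × 106 = 1219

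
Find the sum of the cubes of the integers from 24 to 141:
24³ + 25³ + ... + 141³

Use ∑_{k=1}^{n} k³ = [n(n+1)/2]², then subtract the first 23 terms.
∑_{k=1}^{141} k³ = [141×142/2]² = 10011² = 100220121
∑_{k=1}^{23} k³ = [23×24/2]² = 276² = 76176
∑_{k=24}^{141} k³ = 100220121 - 76176 = 100143945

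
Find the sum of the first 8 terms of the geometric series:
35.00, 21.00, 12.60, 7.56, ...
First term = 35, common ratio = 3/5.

Sₙ = a(1 - rⁿ) / (1 - r)
S_8 = 35(1 - (3/5)^8) / (1 - (3/5))
S_8 = 35(1 - (6561/390625)) / (2/5)
S_8 = 1344224/15625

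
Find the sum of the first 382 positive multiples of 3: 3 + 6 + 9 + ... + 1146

Factor out 3: = 3(1 + 2 + ... + 382) = 3 × n(n+1)/2
= 3 × 382×383/2
= 3 × 73153
= 219459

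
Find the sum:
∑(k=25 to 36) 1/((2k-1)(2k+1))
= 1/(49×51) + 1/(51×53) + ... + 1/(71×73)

Partial fractions: 1/((2k-1)(2k+1)) = (1/2)[1/(2k-1) - 1/(2k+1)]
The series telescopes:
= (1/2)[1/49 - 1/73]
= 12/3577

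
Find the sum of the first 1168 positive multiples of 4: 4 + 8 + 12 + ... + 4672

Factor out 4: = 4(1 + 2 + ... + 1168) = 4 × n(n+1)/2
= 4 × 1168×1169/2
= 4 × 682696
= 2730784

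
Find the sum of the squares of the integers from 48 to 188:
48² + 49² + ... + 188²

Use ∑_{k=1}^{n} k² = n(n+1)(2n+1)/6, then subtract the first 47 terms.
∑_{k=1}^{188} k² = 188×189×377/6 = 2232594
∑_{k=1}^{47} k² = 47×48×95/6 = 35720
∑_{k=48}^{188} k² = 2232594 - 35720 = 2196874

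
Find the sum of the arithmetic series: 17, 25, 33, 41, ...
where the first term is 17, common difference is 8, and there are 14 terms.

Sₙ = n/2 × (first + last)
Last term = a + (n-1)d = 17 + (14-1)×8 = 121
S_14 = 14/2 × (17 + 121)
S_14 = 14/2 × 138 = 966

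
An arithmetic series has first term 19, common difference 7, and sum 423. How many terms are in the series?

Using S = n/2 × [2a + (n-1)d]
423 = n/2 × [2(19) + (n-1)(7)]
423 = n/2 × [38 + 7n - 7]
846 = n × [31 + 7n]
7n² + (31)n - 846 = 0
Discriminant: Δ = (31)² - 4(7)(-846) = 961 + 23688 = 24649
√Δ = 157
n = [-(31) + √Δ] / (2·7) = (-31 + 157) / 14 = 126 / 14 = 9
(The negative root is discarded since n must be a positive integer.)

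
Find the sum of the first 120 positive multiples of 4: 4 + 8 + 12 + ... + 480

Factor out 4: = 4(1 + 2 + ... + 120) = 4 × n(n+1)/2
= 4 × 120×121/2
= 4 × 7260
= 29040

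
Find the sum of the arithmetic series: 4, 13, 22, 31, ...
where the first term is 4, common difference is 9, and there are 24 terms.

Sₙ = n/2 × (first + last)
Last term = a + (n-1)d = 4 + (24-1)×9 = 211
S_24 = 24/2 × (4 + 211)
S_24 = 24/2 × 215 = 2580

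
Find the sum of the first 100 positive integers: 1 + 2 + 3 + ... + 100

Formula: ∑k = n(n+1)/2
= 100×101/2
= 10100/2
= 5050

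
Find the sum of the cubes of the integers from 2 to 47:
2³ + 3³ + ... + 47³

Use ∑_{k=1}^{n} k³ = [n(n+1)/2]², then subtract the first 1 terms.
∑_{k=1}^{47} k³ = [47×48/2]² = 1128² = 1272384
∑_{k=1}^{1} k³ = [1×2/2]² = 1² = 1
∑_{k=2}^{47} k³ = 1272384 - 1 = 1272383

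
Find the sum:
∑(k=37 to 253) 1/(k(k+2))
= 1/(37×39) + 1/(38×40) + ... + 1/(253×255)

Partial fractions: 1/(k(k+2)) = (1/2)[1/k - 1/(k+2)]
Telescoping leaves the first two and last two terms:
= (1/2)[1/37 + 1/38 - 1/254 - 1/255]
= 517762/22766655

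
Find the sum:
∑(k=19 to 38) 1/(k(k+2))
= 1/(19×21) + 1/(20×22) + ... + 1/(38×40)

Partial fractions: 1/(k(k+2)) = (1/2)[1/k - 1/(k+2)]
Telescoping leaves the first two and last two terms:
= (1/2)[1/19 + 1/20 - 1/39 - 1/40]
= 1541/59280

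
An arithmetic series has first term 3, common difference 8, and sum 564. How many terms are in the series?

Using S = n/2 × [2a + (n-1)d]
564 = n/2 × [2(3) + (n-1)(8)]
564 = n/2 × [6 + 8n - 8]
1128 = n × [-2 + 8n]
8n² + (-2)n - 1128 = 0
Discriminant: Δ = (-2)² - 4(8)(-1128) = 4 + 36096 = 36100
√Δ = 190
n = [-(-2) + √Δ] / (2·8) = (2 + 190) / 16 = 192 / 16 = 12
(The negative root is discarded since n must be a positive integer.)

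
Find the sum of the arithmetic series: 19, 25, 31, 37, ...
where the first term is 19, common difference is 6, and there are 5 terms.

Sₙ = n/2 × (first + last)
Last term = a + (n-1)d = 19 + (5-1)×6 = 43
S_5 = 5/2 × (19 + 43)
S_5 = 5/2 × 62 = 155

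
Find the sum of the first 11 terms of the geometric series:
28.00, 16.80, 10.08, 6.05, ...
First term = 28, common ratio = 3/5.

Sₙ = a(1 - rⁿ) / (1 - r)
S_11 = 28(1 - (3/5)^11) / (1 - (3/5))
S_11 = 28(1 - (177147/48828125)) / (2/5)
S_11 = 681113692/9765625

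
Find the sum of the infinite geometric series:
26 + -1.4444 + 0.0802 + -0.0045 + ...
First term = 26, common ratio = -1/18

For |r| < 1, S = a / (1 - r)
S = 26 / (1 - (-1/18))
S = 26 / (19/18)
S = 468/19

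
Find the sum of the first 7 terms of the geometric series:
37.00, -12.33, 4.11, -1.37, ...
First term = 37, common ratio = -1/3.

Sₙ = a(1 - rⁿ) / (1 - r)
S_7 = 37(1 - (-1/3)^7) / (1 - (-1/3))
S_7 = 37(1 - (-1/2187)) / (4/3)
S_7 = 20239/729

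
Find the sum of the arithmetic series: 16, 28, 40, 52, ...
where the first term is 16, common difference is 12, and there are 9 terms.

Sₙ = n/2 × (first + last)
Last term = a + (n-1)d = 16 + (9-1)×12 = 112
S_9 = 9/2 × (16 + 112)
S_9 = 9/2 × 128 = 576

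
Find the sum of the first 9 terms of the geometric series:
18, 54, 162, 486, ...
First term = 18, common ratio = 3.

Sₙ = a(1 - rⁿ) / (1 - r)
S_9 = 18(1 - 3^9) / (1 - 3)
S_9 = 18(1 - 19683) / (-2)
S_9 = 177138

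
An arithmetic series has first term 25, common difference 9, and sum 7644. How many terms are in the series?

Using S = n/2 × [2a + (n-1)d]
7644 = n/2 × [2(25) + (n-1)(9)]
7644 = n/2 × [50 + 9n - 9]
15288 = n × [41 + 9n]
9n² + (41)n - 15288 = 0
Discriminant: Δ = (41)² - 4(9)(-15288) = 1681 + 550368 = 552049
√Δ = 743
n = [-(41) + √Δ] / (2·9) = (-41 + 743) / 18 = 702 / 18 = 39
(The negative root is discarded since n must be a positive integer.)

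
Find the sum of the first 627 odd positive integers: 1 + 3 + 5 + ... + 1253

Sum of first n odd numbers = n²
= 627²
= 393129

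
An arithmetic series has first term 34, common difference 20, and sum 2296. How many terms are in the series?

Using S = n/2 × [2a + (n-1)d]
2296 = n/2 × [2(34) + (n-1)(20)]
2296 = n/2 × [68 + 20n - 20]
4592 = n × [48 + 20n]
20n² + (48)n - 4592 = 0
Discriminant: Δ = (48)² - 4(20)(-4592) = 2304 + 367360 = 369664
√Δ = 608
n = [-(48) + √Δ] / (2·20) = (-48 + 608) / 40 = 560 / 40 = 14
(The negative root is discarded since n must be a positive integer.)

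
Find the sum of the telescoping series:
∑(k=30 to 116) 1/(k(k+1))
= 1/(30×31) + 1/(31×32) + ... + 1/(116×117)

Partial fractions: 1/(k(k+1)) = 1/k - 1/(k+1)
The series telescopes:
= (1/30 - 1/31) + (1/31 - 1/32) + ... + (1/116 - 1/117)
= 1/30 - 1/117
= 29/1170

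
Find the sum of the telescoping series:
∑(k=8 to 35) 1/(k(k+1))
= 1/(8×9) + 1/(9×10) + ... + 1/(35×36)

Partial fractions: 1/(k(k+1)) = 1/k - 1/(k+1)
The series telescopes:
= (1/8 - 1/9) + (1/9 - 1/10) + ... + (1/35 - 1/36)
= 1/8 - 1/36
= 7/72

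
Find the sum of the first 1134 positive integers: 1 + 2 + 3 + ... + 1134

Formula: ∑k = n(n+1)/2
= 1134×1135/2
= 1287090/2
= 643545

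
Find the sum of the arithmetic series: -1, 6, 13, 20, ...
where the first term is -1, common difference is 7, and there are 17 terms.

Sₙ = n/2 × (first + last)
Last term = a + (n-1)d = -1 + (17-1)×7 = 111
S_17 = 17/2 × (-1 + 111)
S_17 = 17/2 × 110 = 935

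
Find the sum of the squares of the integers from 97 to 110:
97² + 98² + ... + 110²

Use ∑_{k=1}^{n} k² = n(n+1)(2n+1)/6, then subtract the first 96 terms.
∑_{k=1}^{110} k² = 110×111×221/6 = 449735
∑_{k=1}^{96} k² = 96×97×193/6 = 299536
∑_{k=97}^{110} k² = 449735 - 299536 = 150199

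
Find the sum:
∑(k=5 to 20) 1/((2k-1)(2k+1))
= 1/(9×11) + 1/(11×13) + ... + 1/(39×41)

Partial fractions: 1/((2k-1)(2k+1)) = (1/2)[1/(2k-1) - 1/(2k+1)]
The series telescopes:
= (1/2)[1/9 - 1/41]
= 16/369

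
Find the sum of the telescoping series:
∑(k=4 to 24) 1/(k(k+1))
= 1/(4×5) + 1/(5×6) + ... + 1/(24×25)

Partial fractions: 1/(k(k+1)) = 1/k - 1/(k+1)
The series telescopes:
= (1/4 - 1/5) + (1/5 - 1/6) + ... + (1/24 - 1/25)
= 1/4 - 1/25
= 21/100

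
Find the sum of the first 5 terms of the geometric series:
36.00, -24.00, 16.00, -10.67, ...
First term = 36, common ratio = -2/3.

Sₙ = a(1 - rⁿ) / (1 - r)
S_5 = 36(1 - (-2/3)^5) / (1 - (-2/3))
S_5 = 36(1 - (-32/243)) / (5/3)
S_5 = 220/9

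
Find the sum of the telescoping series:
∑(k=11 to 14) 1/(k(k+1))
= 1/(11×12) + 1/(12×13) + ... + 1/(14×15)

Partial fractions: 1/(k(k+1)) = 1/k - 1/(k+1)
The series telescopes:
= (1/11 - 1/12) + (1/12 - 1/13) + ... + (1/14 - 1/15)
= 1/11 - 1/15
= 4/165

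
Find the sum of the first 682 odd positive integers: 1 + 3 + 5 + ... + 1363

Sum of first n odd numbers = n²
= 682²
= 465124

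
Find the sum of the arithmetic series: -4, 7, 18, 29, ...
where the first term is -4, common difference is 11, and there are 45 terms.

Sₙ = n/2 × (first + last)
Last term = a + (n-1)d = -4 + (45-1)×11 = 480
S_45 = 45/2 × (-4 + 480)
S_45 = 45/2 × 476 = 10710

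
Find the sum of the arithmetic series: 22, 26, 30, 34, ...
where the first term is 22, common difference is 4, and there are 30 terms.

Sₙ = n/2 × (first + last)
Last term = a + (n-1)d = 22 + (30-1)×4 = 138
S_30 = 30/2 × (22 + 138)
S_30 = 30/2 × 160 = 2400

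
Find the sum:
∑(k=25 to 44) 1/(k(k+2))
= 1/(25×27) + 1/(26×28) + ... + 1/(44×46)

Partial fractions: 1/(k(k+2)) = (1/2)[1/k - 1/(k+2)]
Telescoping leaves the first two and last two terms:
= (1/2)[1/25 + 1/26 - 1/45 - 1/46]
= 2321/134550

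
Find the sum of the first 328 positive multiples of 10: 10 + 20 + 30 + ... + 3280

Factor out 10: = 10(1 + 2 + ... + 328) = 10 × n(n+1)/2
= 10 × 328×329/2
= 10 × 53956
= 539560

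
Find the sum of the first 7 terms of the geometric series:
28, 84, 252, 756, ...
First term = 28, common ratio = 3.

Sₙ = a(1 - rⁿ) / (1 - r)
S_7 = 28(1 - 3^7) / (1 - 3)
S_7 = 28(1 - 2187) / (-2)
S_7 = 30604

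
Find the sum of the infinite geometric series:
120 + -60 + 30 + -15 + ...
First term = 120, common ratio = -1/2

For |r| < 1, S = a / (1 - r)
S = 120 / (1 - (-1/2))
S = 120 / (3/2)
S = 80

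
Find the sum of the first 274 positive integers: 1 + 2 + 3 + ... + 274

Formula: ∑k = n(n+1)/2
= 274×275/2
= 75350/2
= 37675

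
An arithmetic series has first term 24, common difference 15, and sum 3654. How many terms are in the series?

Using S = n/2 × [2a + (n-1)d]
3654 = n/2 × [2(24) + (n-1)(15)]
3654 = n/2 × [48 + 15n - 15]
7308 = n × [33 + 15n]
15n² + (33)n - 7308 = 0
Discriminant: Δ = (33)² - 4(15)(-7308) = 1089 + 438480 = 439569
√Δ = 663
n = [-(33) + √Δ] / (2·15) = (-33 + 663) / 30 = 630 / 30 = 21
(The negative root is discarded since n must be a positive integer.)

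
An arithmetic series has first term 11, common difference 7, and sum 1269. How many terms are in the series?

Using S = n/2 × [2a + (n-1)d]
1269 = n/2 × [2(11) + (n-1)(7)]
1269 = n/2 × [22 + 7n - 7]
2538 = n × [15 + 7n]
7n² + (15)n - 2538 = 0
Discriminant: Δ = (15)² - 4(7)(-2538) = 225 + 71064 = 71289
√Δ = 267
n = [-(15) + √Δ] / (2·7) = (-15 + 267) / 14 = 252 / 14 = 18
(The negative root is discarded since n must be a positive integer.)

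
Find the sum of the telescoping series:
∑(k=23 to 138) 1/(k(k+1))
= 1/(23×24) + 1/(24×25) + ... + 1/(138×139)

Partial fractions: 1/(k(k+1)) = 1/k - 1/(k+1)
The series telescopes:
= (1/23 - 1/24) + (1/24 - 1/25) + ... + (1/138 - 1/139)
= 1/23 - 1/139
= 116/3197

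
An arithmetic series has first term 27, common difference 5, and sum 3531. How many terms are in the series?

Using S = n/2 × [2a + (n-1)d]
3531 = n/2 × [2(27) + (n-1)(5)]
3531 = n/2 × [54 + 5n - 5]
7062 = n × [49 + 5n]
5n² + (49)n - 7062 = 0
Discriminant: Δ = (49)² - 4(5)(-7062) = 2401 + 141240 = 143641
√Δ = 379
n = [-(49) + √Δ] / (2·5) = (-49 + 379) / 10 = 330 / 10 = 33
(The negative root is discarded since n must be a positive integer.)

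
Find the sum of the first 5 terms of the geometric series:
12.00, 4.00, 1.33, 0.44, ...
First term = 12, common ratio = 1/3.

Sₙ = a(1 - rⁿ) / (1 - r)
S_5 = 12(1 - (1/3)^5) / (1 - (1/3))
S_5 = 12(1 - (1/243)) / (2/3)
S_5 = 484/27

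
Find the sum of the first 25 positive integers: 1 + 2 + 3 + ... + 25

Formula: ∑k = n(n+1)/2
= 25×26/2
= 650/2
= 325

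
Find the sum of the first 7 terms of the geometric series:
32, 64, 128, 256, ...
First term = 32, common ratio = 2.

Sₙ = a(1 - rⁿ) / (1 - r)
S_7 = 32(1 - 2^7) / (1 - 2)
S_7 = 32(1 - 128) / (-1)
S_7 = 4064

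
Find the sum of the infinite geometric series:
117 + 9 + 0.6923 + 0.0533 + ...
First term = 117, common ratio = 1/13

For |r| < 1, S = a / (1 - r)
S = 117 / (1 - (1/13))
S = 117 / (12/13)
S = 507/4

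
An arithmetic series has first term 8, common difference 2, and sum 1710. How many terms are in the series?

Using S = n/2 × [2a + (n-1)d]
1710 = n/2 × [2(8) + (n-1)(2)]
1710 = n/2 × [16 + 2n - 2]
3420 = n × [14 + 2n]
2n² + (14)n - 3420 = 0
Discriminant: Δ = (14)² - 4(2)(-3420) = 196 + 27360 = 27556
√Δ = 166
n = [-(14) + √Δ] / (2·2) = (-14 + 166) / 4 = 152 / 4 = 38
(The negative root is discarded since n must be a positive integer.)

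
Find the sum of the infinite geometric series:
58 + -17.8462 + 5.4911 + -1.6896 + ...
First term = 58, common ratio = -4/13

For |r| < 1, S = a / (1 - r)
S = 58 / (1 - (-4/13))
S = 58 / (17/13)
S = 754/17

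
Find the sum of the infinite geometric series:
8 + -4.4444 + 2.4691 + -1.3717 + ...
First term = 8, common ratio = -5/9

For |r| < 1, S = a / (1 - r)
S = 8 / (1 - (-5/9))
S = 8 / (14/9)
S = 36/7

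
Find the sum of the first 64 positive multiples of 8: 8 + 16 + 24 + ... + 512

Factor out 8: = 8(1 + 2 + ... + 64) = 8 × n(n+1)/2
= 8 × 64×65/2
= 8 × 2080
= 16640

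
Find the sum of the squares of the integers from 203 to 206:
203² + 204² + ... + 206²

Use ∑_{k=1}^{n} k² = n(n+1)(2n+1)/6, then subtract the first 202 terms.
∑_{k=1}^{206} k² = 206×207×413/6 = 2935191
∑_{k=1}^{202} k² = 202×203×405/6 = 2767905
∑_{k=203}^{206} k² = 2935191 - 2767905 = 167286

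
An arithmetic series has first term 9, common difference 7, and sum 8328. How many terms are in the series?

Using S = n/2 × [2a + (n-1)d]
8328 = n/2 × [2(9) + (n-1)(7)]
8328 = n/2 × [18 + 7n - 7]
16656 = n × [11 + 7n]
7n² + (11)n - 16656 = 0
Discriminant: Δ = (11)² - 4(7)(-16656) = 121 + 466368 = 466489
√Δ = 683
n = [-(11) + √Δ] / (2·7) = (-11 + 683) / 14 = 672 / 14 = 48
(The negative root is discarded since n must be a positive integer.)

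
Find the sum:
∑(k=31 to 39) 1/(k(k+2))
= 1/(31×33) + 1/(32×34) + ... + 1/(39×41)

Partial fractions: 1/(k(k+2)) = (1/2)[1/k - 1/(k+2)]
Telescoping leaves the first two and last two terms:
= (1/2)[1/31 + 1/32 - 1/40 - 1/41]
= 2871/406720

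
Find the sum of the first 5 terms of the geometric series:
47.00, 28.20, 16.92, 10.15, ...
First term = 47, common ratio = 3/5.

Sₙ = a(1 - rⁿ) / (1 - r)
S_5 = 47(1 - (3/5)^5) / (1 - (3/5))
S_5 = 47(1 - (243/3125)) / (2/5)
S_5 = 67727/625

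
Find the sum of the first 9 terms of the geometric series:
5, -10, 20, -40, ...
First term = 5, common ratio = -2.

Sₙ = a(1 - rⁿ) / (1 - r)
S_9 = 5(1 - (-2)^9) / (1 - (-2))
S_9 = 5(1 - (-512)) / (3)
S_9 = 855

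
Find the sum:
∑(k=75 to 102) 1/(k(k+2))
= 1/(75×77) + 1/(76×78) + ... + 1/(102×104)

Partial fractions: 1/(k(k+2)) = (1/2)[1/k - 1/(k+2)]
Telescoping leaves the first two and last two terms:
= (1/2)[1/75 + 1/76 - 1/103 - 1/104]
= 109403/30529200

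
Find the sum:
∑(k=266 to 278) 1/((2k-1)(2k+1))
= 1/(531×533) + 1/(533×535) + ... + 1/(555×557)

Partial fractions: 1/((2k-1)(2k+1)) = (1/2)[1/(2k-1) - 1/(2k+1)]
The series telescopes:
= (1/2)[1/531 - 1/557]
= 13/295767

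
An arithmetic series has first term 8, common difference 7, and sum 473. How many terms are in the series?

Using S = n/2 × [2a + (n-1)d]
473 = n/2 × [2(8) + (n-1)(7)]
473 = n/2 × [16 + 7n - 7]
946 = n × [9 + 7n]
7n² + (9)n - 946 = 0
Discriminant: Δ = (9)² - 4(7)(-946) = 81 + 26488 = 26569
√Δ = 163
n = [-(9) + √Δ] / (2·7) = (-9 + 163) / 14 = 154 / 14 = 11
(The negative root is discarded since n must be a positive integer.)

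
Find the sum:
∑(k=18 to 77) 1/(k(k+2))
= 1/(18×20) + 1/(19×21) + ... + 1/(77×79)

Partial fractions: 1/(k(k+2)) = (1/2)[1/k - 1/(k+2)]
Telescoping leaves the first two and last two terms:
= (1/2)[1/18 + 1/19 - 1/78 - 1/79]
= 14525/351234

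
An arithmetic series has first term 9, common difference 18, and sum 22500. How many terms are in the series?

Using S = n/2 × [2a + (n-1)d]
22500 = n/2 × [2(9) + (n-1)(18)]
22500 = n/2 × [18 + 18n - 18]
45000 = n × [0 + 18n]
18n² + (0)n - 45000 = 0
Discriminant: Δ = (0)² - 4(18)(-45000) = 0 + 3240000 = 3240000
√Δ = 1800
n = [-(0) + √Δ] / (2·18) = (0 + 1800) / 36 = 1800 / 36 = 50
(The negative root is discarded since n must be a positive integer.)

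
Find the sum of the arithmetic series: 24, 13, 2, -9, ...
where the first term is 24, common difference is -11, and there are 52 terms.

Sₙ = n/2 × (first + last)
Last term = a + (n-1)d = 24 + (52-1)×(-11) = -537
S_52 = 52/2 × (24 + (-537))
S_52 = 52/2 × (-513) = -13338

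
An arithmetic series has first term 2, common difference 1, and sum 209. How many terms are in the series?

Using S = n/2 × [2a + (n-1)d]
209 = n/2 × [2(2) + (n-1)(1)]
209 = n/2 × [4 + 1n - 1]
418 = n × [3 + 1n]
1n² + (3)n - 418 = 0
Discriminant: Δ = (3)² - 4(1)(-418) = 9 + 1672 = 1681
√Δ = 41
n = [-(3) + √Δ] / (2·1) = (-3 + 41) / 2 = 38 / 2 = 19
(The negative root is discarded since n must be a positive integer.)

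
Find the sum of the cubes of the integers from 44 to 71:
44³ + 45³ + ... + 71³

Use ∑_{k=1}^{n} k³ = [n(n+1)/2]², then subtract the first 43 terms.
∑_{k=1}^{71} k³ = [71×72/2]² = 2556² = 6533136
∑_{k=1}^{43} k³ = [43×44/2]² = 946² = 894916
∑_{k=44}^{71} k³ = 6533136 - 894916 = 5638220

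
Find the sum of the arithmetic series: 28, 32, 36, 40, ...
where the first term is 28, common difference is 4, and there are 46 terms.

Sₙ = n/2 × (first + last)
Last term = a + (n-1)d = 28 + (46-1)×4 = 208
S_46 = 46/2 × (28 + 208)
S_46 = 46/2 × 236 = 5428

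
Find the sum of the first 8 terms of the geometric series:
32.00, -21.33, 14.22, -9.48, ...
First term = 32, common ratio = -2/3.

Sₙ = a(1 - rⁿ) / (1 - r)
S_8 = 32(1 - (-2/3)^8) / (1 - (-2/3))
S_8 = 32(1 - (256/6561)) / (5/3)
S_8 = 40352/2187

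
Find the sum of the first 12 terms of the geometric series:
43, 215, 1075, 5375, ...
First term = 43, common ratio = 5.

Sₙ = a(1 - rⁿ) / (1 - r)
S_12 = 43(1 - 5^12) / (1 - 5)
S_12 = 43(1 - 244140625) / (-4)
S_12 = 2624511708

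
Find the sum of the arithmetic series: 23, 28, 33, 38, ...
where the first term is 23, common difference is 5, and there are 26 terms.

Sₙ = n/2 × (first + last)
Last term = a + (n-1)d = 23 + (26-1)×5 = 148
S_26 = 26/2 × (23 + 148)
S_26 = 26/2 × 171 = 2223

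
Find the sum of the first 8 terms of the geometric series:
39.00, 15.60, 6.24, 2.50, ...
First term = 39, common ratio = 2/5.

Sₙ = a(1 - rⁿ) / (1 - r)
S_8 = 39(1 - (2/5)^8) / (1 - (2/5))
S_8 = 39(1 - (256/390625)) / (3/5)
S_8 = 5074797/78125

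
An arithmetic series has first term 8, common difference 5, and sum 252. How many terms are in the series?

Using S = n/2 × [2a + (n-1)d]
252 = n/2 × [2(8) + (n-1)(5)]
252 = n/2 × [16 + 5n - 5]
504 = n × [11 + 5n]
5n² + (11)n - 504 = 0
Discriminant: Δ = (11)² - 4(5)(-504) = 121 + 10080 = 10201
√Δ = 101
n = [-(11) + √Δ] / (2·5) = (-11 + 101) / 10 = 90 / 10 = 9
(The negative root is discarded since n must be a positive integer.)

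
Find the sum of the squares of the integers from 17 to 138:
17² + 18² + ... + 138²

Use ∑_{k=1}^{n} k² = n(n+1)(2n+1)/6, then subtract the first 16 terms.
∑_{k=1}^{138} k² = 138×139×277/6 = 885569
∑_{k=1}^{16} k² = 16×17×33/6 = 1496
∑_{k=17}^{138} k² = 885569 - 1496 = 884073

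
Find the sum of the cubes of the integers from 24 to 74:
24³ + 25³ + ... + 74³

Use ∑_{k=1}^{n} k³ = [n(n+1)/2]², then subtract the first 23 terms.
∑_{k=1}^{74} k³ = [74×75/2]² = 2775² = 7700625
∑_{k=1}^{23} k³ = [23×24/2]² = 276² = 76176
∑_{k=24}^{74} k³ = 7700625 - 76176 = 7624449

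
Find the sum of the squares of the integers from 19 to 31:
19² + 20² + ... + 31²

Use ∑_{k=1}^{n} k² = n(n+1)(2n+1)/6, then subtract the first 18 terms.
∑_{k=1}^{31} k² = 31×32×63/6 = 10416
∑_{k=1}^{18} k² = 18×19×37/6 = 2109
∑_{k=19}^{31} k² = 10416 - 2109 = 8307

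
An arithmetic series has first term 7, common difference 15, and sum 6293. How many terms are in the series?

Using S = n/2 × [2a + (n-1)d]
6293 = n/2 × [2(7) + (n-1)(15)]
6293 = n/2 × [14 + 15n - 15]
12586 = n × [-1 + 15n]
15n² + (-1)n - 12586 = 0
Discriminant: Δ = (-1)² - 4(15)(-12586) = 1 + 755160 = 755161
√Δ = 869
n = [-(-1) + √Δ] / (2·15) = (1 + 869) / 30 = 870 / 30 = 29
(The negative root is discarded since n must be a positive integer.)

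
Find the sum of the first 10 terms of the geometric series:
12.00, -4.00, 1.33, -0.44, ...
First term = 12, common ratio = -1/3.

Sₙ = a(1 - rⁿ) / (1 - r)
S_10 = 12(1 - (-1/3)^10) / (1 - (-1/3))
S_10 = 12(1 - (1/59049)) / (4/3)
S_10 = 59048/6561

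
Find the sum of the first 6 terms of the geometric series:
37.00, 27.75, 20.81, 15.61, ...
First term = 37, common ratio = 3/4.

Sₙ = a(1 - rⁿ) / (1 - r)
S_6 = 37(1 - (3/4)^6) / (1 - (3/4))
S_6 = 37(1 - (729/4096)) / (1/4)
S_6 = 124579/1024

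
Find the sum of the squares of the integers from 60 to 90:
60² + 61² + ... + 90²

Use ∑_{k=1}^{n} k² = n(n+1)(2n+1)/6, then subtract the first 59 terms.
∑_{k=1}^{90} k² = 90×91×181/6 = 247065
∑_{k=1}^{59} k² = 59×60×119/6 = 70210
∑_{k=60}^{90} k² = 247065 - 70210 = 176855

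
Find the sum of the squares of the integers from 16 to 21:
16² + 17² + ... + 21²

Use ∑_{k=1}^{n} k² = n(n+1)(2n+1)/6, then subtract the first 15 terms.
∑_{k=1}^{21} k² = 21×22×43/6 = 3311
∑_{k=1}^{15} k² = 15×16×31/6 = 1240
∑_{k=16}^{21} k² = 3311 - 1240 = 2071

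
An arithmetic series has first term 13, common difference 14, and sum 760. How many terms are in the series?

Using S = n/2 × [2a + (n-1)d]
760 = n/2 × [2(13) + (n-1)(14)]
760 = n/2 × [26 + 14n - 14]
1520 = n × [12 + 14n]
14n² + (12)n - 1520 = 0
Discriminant: Δ = (12)² - 4(14)(-1520) = 144 + 85120 = 85264
√Δ = 292
n = [-(12) + √Δ] / (2·14) = (-12 + 292) / 28 = 280 / 28 = 10
(The negative root is discarded since n must be a positive integer.)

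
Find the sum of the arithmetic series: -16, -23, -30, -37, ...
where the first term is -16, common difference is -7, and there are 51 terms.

Sₙ = n/2 × (first + last)
Last term = a + (n-1)d = -16 + (51-1)×(-7) = -366
S_51 = 51/2 × (-16 + (-366))
S_51 = 51/2 × (-382) = -9741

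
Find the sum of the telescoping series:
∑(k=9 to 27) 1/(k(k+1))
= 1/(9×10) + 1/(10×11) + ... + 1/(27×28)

Partial fractions: 1/(k(k+1)) = 1/k - 1/(k+1)
The series telescopes:
= (1/9 - 1/10) + (1/10 - 1/11) + ... + (1/27 - 1/28)
= 1/9 - 1/28
= 19/252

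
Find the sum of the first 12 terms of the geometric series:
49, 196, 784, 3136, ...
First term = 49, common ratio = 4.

Sₙ = a(1 - rⁿ) / (1 - r)
S_12 = 49(1 - 4^12) / (1 - 4)
S_12 = 49(1 - 16777216) / (-3)
S_12 = 274027845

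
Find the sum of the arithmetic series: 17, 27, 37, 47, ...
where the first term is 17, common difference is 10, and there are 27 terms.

Sₙ = n/2 × (first + last)
Last term = a + (n-1)d = 17 + (27-1)×10 = 277
S_27 = 27/2 × (17 + 277)
S_27 = 27/2 × 294 = 3969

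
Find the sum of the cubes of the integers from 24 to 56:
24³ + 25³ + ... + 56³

Use ∑_{k=1}^{n} k³ = [n(n+1)/2]², then subtract the first 23 terms.
∑_{k=1}^{56} k³ = [56×57/2]² = 1596² = 2547216
∑_{k=1}^{23} k³ = [23×24/2]² = 276² = 76176
∑_{k=24}^{56} k³ = 2547216 - 76176 = 2471040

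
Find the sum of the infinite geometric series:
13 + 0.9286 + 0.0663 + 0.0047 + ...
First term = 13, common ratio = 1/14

For |r| < 1, S = a / (1 - r)
S = 13 / (1 - (1/14))
S = 13 / (13/14)
S = 14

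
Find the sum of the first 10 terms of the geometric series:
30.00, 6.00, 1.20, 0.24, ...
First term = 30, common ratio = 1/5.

Sₙ = a(1 - rⁿ) / (1 - r)
S_10 = 30(1 - (1/5)^10) / (1 - (1/5))
S_10 = 30(1 - (1/9765625)) / (4/5)
S_10 = 14648436/390625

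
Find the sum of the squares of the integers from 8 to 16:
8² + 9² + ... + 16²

Use ∑_{k=1}^{n} k² = n(n+1)(2n+1)/6, then subtract the first 7 terms.
∑_{k=1}^{16} k² = 16×17×33/6 = 1496
∑_{k=1}^{7} k² = 7×8×15/6 = 140
∑_{k=8}^{16} k² = 1496 - 140 = 1356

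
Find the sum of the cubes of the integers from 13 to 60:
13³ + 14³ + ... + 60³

Use ∑_{k=1}^{n} k³ = [n(n+1)/2]², then subtract the first 12 terms.
∑_{k=1}^{60} k³ = [60×61/2]² = 1830² = 3348900
∑_{k=1}^{12} k³ = [12×13/2]² = 78² = 6084
∑_{k=13}^{60} k³ = 3348900 - 6084 = 3342816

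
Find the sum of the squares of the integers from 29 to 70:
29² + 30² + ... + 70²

Use ∑_{k=1}^{n} k² = n(n+1)(2n+1)/6, then subtract the first 28 terms.
∑_{k=1}^{70} k² = 70×71×141/6 = 116795
∑_{k=1}^{28} k² = 28×29×57/6 = 7714
∑_{k=29}^{70} k² = 116795 - 7714 = 109081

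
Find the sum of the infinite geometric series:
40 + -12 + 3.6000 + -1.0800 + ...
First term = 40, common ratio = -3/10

For |r| < 1, S = a / (1 - r)
S = 40 / (1 - (-3/10))
S = 40 / (13/10)
S = 400/13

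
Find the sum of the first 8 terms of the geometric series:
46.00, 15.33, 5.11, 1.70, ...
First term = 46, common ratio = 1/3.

Sₙ = a(1 - rⁿ) / (1 - r)
S_8 = 46(1 - (1/3)^8) / (1 - (1/3))
S_8 = 46(1 - (1/6561)) / (2/3)
S_8 = 150880/2187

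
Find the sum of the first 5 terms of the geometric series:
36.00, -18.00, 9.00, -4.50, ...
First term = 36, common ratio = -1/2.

Sₙ = a(1 - rⁿ) / (1 - r)
S_5 = 36(1 - (-1/2)^5) / (1 - (-1/2))
S_5 = 36(1 - (-1/32)) / (3/2)
S_5 = 99/4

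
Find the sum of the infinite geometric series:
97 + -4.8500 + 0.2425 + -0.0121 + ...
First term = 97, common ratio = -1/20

For |r| < 1, S = a / (1 - r)
S = 97 / (1 - (-1/20))
S = 97 / (21/20)
S = 1940/21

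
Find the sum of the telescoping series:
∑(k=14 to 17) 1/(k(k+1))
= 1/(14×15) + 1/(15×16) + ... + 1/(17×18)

Partial fractions: 1/(k(k+1)) = 1/k - 1/(k+1)
The series telescopes:
= (1/14 - 1/15) + (1/15 - 1/16) + ... + (1/17 - 1/18)
= 1/14 - 1/18
= 1/63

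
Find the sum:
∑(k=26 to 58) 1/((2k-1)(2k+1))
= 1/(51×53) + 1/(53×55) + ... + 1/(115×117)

Partial fractions: 1/((2k-1)(2k+1)) = (1/2)[1/(2k-1) - 1/(2k+1)]
The series telescopes:
= (1/2)[1/51 - 1/117]
= 11/1989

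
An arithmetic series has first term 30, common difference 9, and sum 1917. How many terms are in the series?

Using S = n/2 × [2a + (n-1)d]
1917 = n/2 × [2(30) + (n-1)(9)]
1917 = n/2 × [60 + 9n - 9]
3834 = n × [51 + 9n]
9n² + (51)n - 3834 = 0
Discriminant: Δ = (51)² - 4(9)(-3834) = 2601 + 138024 = 140625
√Δ = 375
n = [-(51) + √Δ] / (2·9) = (-51 + 375) / 18 = 324 / 18 = 18
(The negative root is discarded since n must be a positive integer.)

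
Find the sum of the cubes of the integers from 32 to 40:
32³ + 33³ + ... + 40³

Use ∑_{k=1}^{n} k³ = [n(n+1)/2]², then subtract the first 31 terms.
∑_{k=1}^{40} k³ = [40×41/2]² = 820² = 672400
∑_{k=1}^{31} k³ = [31×32/2]² = 496² = 246016
∑_{k=32}^{40} k³ = 672400 - 246016 = 426384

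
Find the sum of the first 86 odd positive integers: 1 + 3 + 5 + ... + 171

Sum of first n odd numbers = n²
= 86²
= 7396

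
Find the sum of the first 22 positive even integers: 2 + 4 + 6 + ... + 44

Sum of first n even numbers = n(n+1)
= 22×23
= 506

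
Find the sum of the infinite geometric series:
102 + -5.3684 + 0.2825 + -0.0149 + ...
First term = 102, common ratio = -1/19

For |r| < 1, S = a / (1 - r)
S = 102 / (1 - (-1/19))
S = 102 / (20/19)
S = 969/10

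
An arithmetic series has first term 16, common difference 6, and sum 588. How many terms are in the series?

Using S = n/2 × [2a + (n-1)d]
588 = n/2 × [2(16) + (n-1)(6)]
588 = n/2 × [32 + 6n - 6]
1176 = n × [26 + 6n]
6n² + (26)n - 1176 = 0
Discriminant: Δ = (26)² - 4(6)(-1176) = 676 + 28224 = 28900
√Δ = 170
n = [-(26) + √Δ] / (2·6) = (-26 + 170) / 12 = 144 / 12 = 12
(The negative root is discarded since n must be a positive integer.)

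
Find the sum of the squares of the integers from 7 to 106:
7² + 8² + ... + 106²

Use ∑_{k=1}^{n} k² = n(n+1)(2n+1)/6, then subtract the first 6 terms.
∑_{k=1}^{106} k² = 106×107×213/6 = 402641
∑_{k=1}^{6} k² = 6×7×13/6 = 91
∑_{k=7}^{106} k² = 402641 - 91 = 402550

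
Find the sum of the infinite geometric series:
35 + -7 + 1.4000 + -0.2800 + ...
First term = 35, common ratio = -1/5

For |r| < 1, S = a / (1 - r)
S = 35 / (1 - (-1/5))
S = 35 / (6/5)
S = 175/6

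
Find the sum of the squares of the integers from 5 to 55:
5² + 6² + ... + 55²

Use ∑_{k=1}^{n} k² = n(n+1)(2n+1)/6, then subtract the first 4 terms.
∑_{k=1}^{55} k² = 55×56×111/6 = 56980
∑_{k=1}^{4} k² = 4×5×9/6 = 30
∑_{k=5}^{55} k² = 56980 - 30 = 56950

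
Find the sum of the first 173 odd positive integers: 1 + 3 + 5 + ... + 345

Sum of first n odd numbers = n²
= 173²
= 29929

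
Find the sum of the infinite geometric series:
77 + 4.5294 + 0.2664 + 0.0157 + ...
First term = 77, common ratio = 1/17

For |r| < 1, S = a / (1 - r)
S = 77 / (1 - (1/17))
S = 77 / (16/17)
S = 1309/16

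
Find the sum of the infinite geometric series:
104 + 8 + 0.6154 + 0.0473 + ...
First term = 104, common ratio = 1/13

For |r| < 1, S = a / (1 - r)
S = 104 / (1 - (1/13))
S = 104 / (12/13)
S = 338/3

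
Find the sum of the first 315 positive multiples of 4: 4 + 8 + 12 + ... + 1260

Factor out 4: = 4(1 + 2 + ... + 315) = 4 × n(n+1)/2
= 4 × 315×316/2
= 4 × 49770
= 199080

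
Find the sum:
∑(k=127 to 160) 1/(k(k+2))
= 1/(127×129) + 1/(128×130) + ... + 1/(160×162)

Partial fractions: 1/(k(k+2)) = (1/2)[1/k - 1/(k+2)]
Telescoping leaves the first two and last two terms:
= (1/2)[1/127 + 1/128 - 1/161 - 1/162]
= 700111/423988992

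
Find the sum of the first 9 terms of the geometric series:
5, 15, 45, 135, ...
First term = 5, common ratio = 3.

Sₙ = a(1 - rⁿ) / (1 - r)
S_9 = 5(1 - 3^9) / (1 - 3)
S_9 = 5(1 - 19683) / (-2)
S_9 = 49205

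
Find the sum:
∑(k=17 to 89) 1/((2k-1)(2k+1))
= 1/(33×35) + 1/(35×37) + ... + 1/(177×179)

Partial fractions: 1/((2k-1)(2k+1)) = (1/2)[1/(2k-1) - 1/(2k+1)]
The series telescopes:
= (1/2)[1/33 - 1/179]
= 73/5907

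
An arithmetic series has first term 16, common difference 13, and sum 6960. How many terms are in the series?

Using S = n/2 × [2a + (n-1)d]
6960 = n/2 × [2(16) + (n-1)(13)]
6960 = n/2 × [32 + 13n - 13]
13920 = n × [19 + 13n]
13n² + (19)n - 13920 = 0
Discriminant: Δ = (19)² - 4(13)(-13920) = 361 + 723840 = 724201
√Δ = 851
n = [-(19) + √Δ] / (2·13) = (-19 + 851) / 26 = 832 / 26 = 32
(The negative root is discarded since n must be a positive integer.)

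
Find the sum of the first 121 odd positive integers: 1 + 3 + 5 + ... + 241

Sum of first n odd numbers = n²
= 121²
= 14641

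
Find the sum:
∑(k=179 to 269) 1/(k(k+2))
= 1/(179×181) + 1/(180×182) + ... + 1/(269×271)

Partial fractions: 1/(k(k+2)) = (1/2)[1/k - 1/(k+2)]
Telescoping leaves the first two and last two terms:
= (1/2)[1/179 + 1/180 - 1/270 - 1/271]
= 98189/52389720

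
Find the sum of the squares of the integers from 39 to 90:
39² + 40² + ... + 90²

Use ∑_{k=1}^{n} k² = n(n+1)(2n+1)/6, then subtract the first 38 terms.
∑_{k=1}^{90} k² = 90×91×181/6 = 247065
∑_{k=1}^{38} k² = 38×39×77/6 = 19019
∑_{k=39}^{90} k² = 247065 - 19019 = 228046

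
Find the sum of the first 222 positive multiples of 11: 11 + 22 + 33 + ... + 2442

Factor out 11: = 11(1 + 2 + ... + 222) = 11 × n(n+1)/2
= 11 × 222×223/2
= 11 × 24753
= 272283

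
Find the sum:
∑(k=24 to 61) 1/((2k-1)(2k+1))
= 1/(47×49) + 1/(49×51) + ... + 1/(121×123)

Partial fractions: 1/((2k-1)(2k+1)) = (1/2)[1/(2k-1) - 1/(2k+1)]
The series telescopes:
= (1/2)[1/47 - 1/123]
= 38/5781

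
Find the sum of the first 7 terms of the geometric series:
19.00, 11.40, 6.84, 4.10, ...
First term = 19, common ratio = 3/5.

Sₙ = a(1 - rⁿ) / (1 - r)
S_7 = 19(1 - (3/5)^7) / (1 - (3/5))
S_7 = 19(1 - (2187/78125)) / (2/5)
S_7 = 721411/15625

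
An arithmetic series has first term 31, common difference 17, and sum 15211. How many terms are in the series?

Using S = n/2 × [2a + (n-1)d]
15211 = n/2 × [2(31) + (n-1)(17)]
15211 = n/2 × [62 + 17n - 17]
30422 = n × [45 + 17n]
17n² + (45)n - 30422 = 0
Discriminant: Δ = (45)² - 4(17)(-30422) = 2025 + 2068696 = 2070721
√Δ = 1439
n = [-(45) + √Δ] / (2·17) = (-45 + 1439) / 34 = 1394 / 34 = 41
(The negative root is discarded since n must be a positive integer.)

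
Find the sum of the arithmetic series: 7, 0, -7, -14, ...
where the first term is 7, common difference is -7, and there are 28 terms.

Sₙ = n/2 × (first + last)
Last term = a + (n-1)d = 7 + (28-1)×(-7) = -182
S_28 = 28/2 × (7 + (-182))
S_28 = 28/2 × (-175) = -2450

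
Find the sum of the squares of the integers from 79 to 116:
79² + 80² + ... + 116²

Use ∑_{k=1}^{n} k² = n(n+1)(2n+1)/6, then subtract the first 78 terms.
∑_{k=1}^{116} k² = 116×117×233/6 = 527046
∑_{k=1}^{78} k² = 78×79×157/6 = 161239
∑_{k=79}^{116} k² = 527046 - 161239 = 365807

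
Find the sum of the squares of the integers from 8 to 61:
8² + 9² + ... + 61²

Use ∑_{k=1}^{n} k² = n(n+1)(2n+1)/6, then subtract the first 7 terms.
∑_{k=1}^{61} k² = 61×62×123/6 = 77531
∑_{k=1}^{7} k² = 7×8×15/6 = 140
∑_{k=8}^{61} k² = 77531 - 140 = 77391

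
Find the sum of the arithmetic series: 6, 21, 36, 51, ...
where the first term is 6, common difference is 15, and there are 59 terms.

Sₙ = n/2 × (first + last)
Last term = a + (n-1)d = 6 + (59-1)×15 = 876
S_59 = 59/2 × (6 + 876)
S_59 = 59/2 × 882 = 26019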